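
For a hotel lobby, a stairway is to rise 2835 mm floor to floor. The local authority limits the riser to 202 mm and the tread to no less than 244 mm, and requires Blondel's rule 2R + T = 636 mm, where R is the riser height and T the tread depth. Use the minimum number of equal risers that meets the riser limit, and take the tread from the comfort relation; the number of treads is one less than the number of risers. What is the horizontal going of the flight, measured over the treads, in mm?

3612 mm

⌈2835/202⌉ = 15 risers.
Each riser is 2835/15 = 189 mm (≤ 202 mm).
Tread T = 636 − 2 × 189 = 258 mm (≥ 244 mm).
15 risers give 14 treads; going = 14 × 258 = 3612 mm.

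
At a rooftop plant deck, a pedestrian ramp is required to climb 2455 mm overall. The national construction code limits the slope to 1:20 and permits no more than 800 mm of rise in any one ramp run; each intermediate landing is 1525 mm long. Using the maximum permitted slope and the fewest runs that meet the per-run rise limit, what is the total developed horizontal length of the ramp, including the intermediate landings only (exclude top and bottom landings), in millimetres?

53675 mm

At most 800 each: 2455/800 = 3.07, giving 4 ramp runs. That means 3 intermediate landings.
Ramp run (horizontal) at 1:20: 2455 × 20 = 49100 mm.
3 intermediate landings contribute 3 × 1525 = 4575 mm.
Developed length = 49100 + 4575 = 53675 mm.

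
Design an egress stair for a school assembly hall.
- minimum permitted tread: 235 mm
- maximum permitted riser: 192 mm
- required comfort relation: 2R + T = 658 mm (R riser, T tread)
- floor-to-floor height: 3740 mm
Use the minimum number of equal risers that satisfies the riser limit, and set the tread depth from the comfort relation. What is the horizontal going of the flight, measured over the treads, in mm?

3740 / 192 = 19.479 → round up to 20 risers.
Each riser is 3740/20 = 187 mm (≤ 192 mm).
From 2R + T = 658: T = 658 − 374 = 284 mm.
Going = (20 − 1) × 284 = 5396 mm.

5396 mm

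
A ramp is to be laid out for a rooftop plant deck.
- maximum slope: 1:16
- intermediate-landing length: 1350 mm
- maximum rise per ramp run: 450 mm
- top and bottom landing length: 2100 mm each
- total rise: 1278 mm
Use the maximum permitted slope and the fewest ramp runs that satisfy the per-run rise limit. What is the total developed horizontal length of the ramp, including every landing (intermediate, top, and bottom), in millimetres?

⌈1278/450⌉ = 3 ramp runs. That means 2 intermediate landings.
Horizontal run for 1278 mm of rise at 1:16 is 1278 × 16 = 20448 mm.
2 intermediate landings contribute 2 × 1350 = 2700 mm.
Top and bottom landings: 2 × 2100 = 4200 mm.
Total = 20448 + 2700 + 4200 = 27348 mm.

27348 mm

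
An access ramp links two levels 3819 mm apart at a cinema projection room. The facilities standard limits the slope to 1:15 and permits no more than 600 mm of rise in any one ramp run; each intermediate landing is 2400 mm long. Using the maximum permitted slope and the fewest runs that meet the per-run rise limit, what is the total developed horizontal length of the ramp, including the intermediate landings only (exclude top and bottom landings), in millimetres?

3819 / 600 = 6.365 → round up to 7 ramp runs. That means 6 intermediate landings.
Ramp run (horizontal) at 1:15: 3819 × 15 = 57285 mm.
Intermediate landings: 6 × 2400 = 14400 mm.
Total developed length = 57285 + 14400 = 71685 mm.

71685 mm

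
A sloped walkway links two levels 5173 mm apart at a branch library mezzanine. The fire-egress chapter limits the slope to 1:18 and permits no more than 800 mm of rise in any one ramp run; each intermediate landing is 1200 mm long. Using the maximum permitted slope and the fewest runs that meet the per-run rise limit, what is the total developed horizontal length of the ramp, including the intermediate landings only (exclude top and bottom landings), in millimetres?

5173 / 800 = 6.47, so 7 ramp runs are needed. That means 6 intermediate landings.
Horizontal run for 5173 mm of rise at 1:18 is 5173 × 18 = 93114 mm.
6 intermediate landings contribute 6 × 1200 = 7200 mm.
Developed length = 93114 + 7200 = 100314 mm.

100314 mm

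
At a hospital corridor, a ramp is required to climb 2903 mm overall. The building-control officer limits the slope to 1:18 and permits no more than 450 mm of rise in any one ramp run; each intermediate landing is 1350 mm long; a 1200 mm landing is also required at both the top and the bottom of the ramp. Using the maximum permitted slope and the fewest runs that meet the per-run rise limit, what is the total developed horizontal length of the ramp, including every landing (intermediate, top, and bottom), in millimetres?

2903 / 450 = 6.451 → round up to 7 ramp runs. That means 6 intermediate landings.
Horizontal run for 2903 mm of rise at 1:18 is 2903 × 18 = 52254 mm.
6 intermediate landings contribute 6 × 1350 = 8100 mm.
Top and bottom landings: 2 × 1200 = 2400 mm.
Total = 52254 + 8100 + 2400 = 62754 mm.

62754 mm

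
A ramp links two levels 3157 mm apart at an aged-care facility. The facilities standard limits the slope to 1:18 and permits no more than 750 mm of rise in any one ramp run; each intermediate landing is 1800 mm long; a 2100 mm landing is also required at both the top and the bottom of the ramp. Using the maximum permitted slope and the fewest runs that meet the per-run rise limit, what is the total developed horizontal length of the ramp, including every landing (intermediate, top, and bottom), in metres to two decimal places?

At most 750 each: 3157/750 = 4.21, giving 5 ramp runs. That means 4 intermediate landings.
Horizontal run for 3157 mm of rise at 1:18 is 3157 × 18 = 56826 mm.
Intermediate landings: 4 × 1800 = 7200 mm.
Top and bottom landings: 2 × 2100 = 4200 mm.
Total = 56826 + 7200 + 4200 = 68226 mm.
= 68.23 m.

68.23 m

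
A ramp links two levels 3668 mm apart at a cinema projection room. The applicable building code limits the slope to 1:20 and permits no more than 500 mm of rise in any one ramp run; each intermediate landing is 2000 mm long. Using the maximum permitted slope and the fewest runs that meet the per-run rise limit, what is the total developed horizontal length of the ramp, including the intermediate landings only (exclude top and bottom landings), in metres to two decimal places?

87.36 m

3668 / 500 = 7.34, so 8 ramp runs are needed. That means 7 intermediate landings.
Horizontal run for 3668 mm of rise at 1:20 is 3668 × 20 = 73360 mm.
7 intermediate landings contribute 7 × 2000 = 14000 mm.
Developed length = 73360 + 14000 = 87360 mm.
= 87.36 m.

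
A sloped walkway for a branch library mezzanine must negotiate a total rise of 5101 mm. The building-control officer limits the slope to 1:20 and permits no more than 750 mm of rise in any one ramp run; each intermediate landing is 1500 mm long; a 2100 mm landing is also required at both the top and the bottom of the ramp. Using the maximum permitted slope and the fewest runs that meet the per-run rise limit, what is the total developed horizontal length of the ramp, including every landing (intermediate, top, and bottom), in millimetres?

115220 mm

⌈5101/750⌉ = 7 ramp runs. That means 6 intermediate landings.
Ramp run (horizontal) at 1:20: 5101 × 20 = 102020 mm.
6 intermediate landings contribute 6 × 1500 = 9000 mm.
Top and bottom landings: 2 × 2100 = 4200 mm.
Total = 102020 + 9000 + 4200 = 115220 mm.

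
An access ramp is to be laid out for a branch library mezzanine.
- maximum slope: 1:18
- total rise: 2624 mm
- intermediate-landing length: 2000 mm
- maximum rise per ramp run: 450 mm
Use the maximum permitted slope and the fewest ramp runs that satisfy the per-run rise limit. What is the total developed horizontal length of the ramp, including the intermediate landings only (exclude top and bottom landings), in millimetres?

57232 mm

At most 450 each: 2624/450 = 5.83, giving 6 ramp runs. That means 5 intermediate landings.
Ramp run (horizontal) at 1:18: 2624 × 18 = 47232 mm.
5 intermediate landings contribute 5 × 2000 = 10000 mm.
Total developed length = 47232 + 10000 = 57232 mm.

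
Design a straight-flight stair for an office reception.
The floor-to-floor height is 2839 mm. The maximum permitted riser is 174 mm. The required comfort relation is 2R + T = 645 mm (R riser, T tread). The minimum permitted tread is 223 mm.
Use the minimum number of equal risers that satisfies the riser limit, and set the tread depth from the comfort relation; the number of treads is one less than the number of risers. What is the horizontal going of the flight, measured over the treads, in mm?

4976 mm

⌈2839/174⌉ = 17 risers.
R = 2839 ÷ 17 = 167 mm.
From 2R + T = 645: T = 645 − 334 = 311 mm.
17 risers give 16 treads; going = 16 × 311 = 4976 mm.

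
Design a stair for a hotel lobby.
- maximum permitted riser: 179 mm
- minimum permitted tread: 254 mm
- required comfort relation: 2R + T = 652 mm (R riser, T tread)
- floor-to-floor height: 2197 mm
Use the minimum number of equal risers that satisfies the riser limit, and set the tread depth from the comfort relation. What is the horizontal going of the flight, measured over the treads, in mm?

2197 / 179 = 12.274 → round up to 13 risers.
R = 2197 ÷ 13 = 169 mm.
Tread T = 652 − 2 × 169 = 314 mm (≥ 254 mm).
Treads = 13 − 1 = 12; going = 12 × 314 = 3768 mm.

3768 mm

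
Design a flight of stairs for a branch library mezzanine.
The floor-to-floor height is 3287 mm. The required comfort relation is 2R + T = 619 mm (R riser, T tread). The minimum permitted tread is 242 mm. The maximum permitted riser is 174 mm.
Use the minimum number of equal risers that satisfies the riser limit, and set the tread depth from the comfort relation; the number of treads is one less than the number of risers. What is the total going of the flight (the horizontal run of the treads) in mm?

3287 / 174 = 18.891 → round up to 19 risers.
R = 3287 ÷ 19 = 173 mm.
T = 619 − 2·173 = 273 mm, which satisfies the 242 mm minimum.
Going = (19 − 1) × 273 = 4914 mm.

4914 mm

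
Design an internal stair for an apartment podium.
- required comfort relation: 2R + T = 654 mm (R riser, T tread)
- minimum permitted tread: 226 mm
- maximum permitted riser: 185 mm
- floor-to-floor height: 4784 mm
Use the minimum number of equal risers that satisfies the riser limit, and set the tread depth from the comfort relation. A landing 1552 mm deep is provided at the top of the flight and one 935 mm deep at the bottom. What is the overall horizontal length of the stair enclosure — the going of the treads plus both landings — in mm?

9637 mm

⌈4784/185⌉ = 26 risers.
Each riser is 4784/26 = 184 mm (≤ 185 mm).
Tread T = 654 − 2 × 184 = 286 mm (≥ 226 mm).
Treads = 26 − 1 = 25; going = 25 × 286 = 7150 mm.
Add landings: 7150 + 1552 + 935 = 9637 mm.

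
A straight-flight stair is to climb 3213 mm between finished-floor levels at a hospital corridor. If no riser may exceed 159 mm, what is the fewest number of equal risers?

21 risers

At most 159 each: 3213/159 = 20.21, giving 21 risers.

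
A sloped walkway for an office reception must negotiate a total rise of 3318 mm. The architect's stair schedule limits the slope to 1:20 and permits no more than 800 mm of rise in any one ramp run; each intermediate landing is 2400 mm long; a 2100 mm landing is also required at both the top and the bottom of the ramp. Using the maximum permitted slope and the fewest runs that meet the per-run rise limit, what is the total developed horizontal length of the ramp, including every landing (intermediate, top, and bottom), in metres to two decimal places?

⌈3318/800⌉ = 5 ramp runs. That means 4 intermediate landings.
Horizontal run for 3318 mm of rise at 1:20 is 3318 × 20 = 66360 mm.
Intermediate landings: 4 × 2400 = 9600 mm.
Top and bottom landings: 2 × 2100 = 4200 mm.
Total = 66360 + 9600 + 4200 = 80160 mm.
= 80.16 m.

80.16 m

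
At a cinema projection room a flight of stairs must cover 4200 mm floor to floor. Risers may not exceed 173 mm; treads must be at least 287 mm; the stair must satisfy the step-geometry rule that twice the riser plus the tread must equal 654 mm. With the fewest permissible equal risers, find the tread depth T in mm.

318 mm

At most 173 each: 4200/173 = 24.28, giving 25 risers.
Riser R = 4200 / 25 = 168 mm, within the 173 mm limit.
From 2R + T = 654: T = 654 − 336 = 318 mm.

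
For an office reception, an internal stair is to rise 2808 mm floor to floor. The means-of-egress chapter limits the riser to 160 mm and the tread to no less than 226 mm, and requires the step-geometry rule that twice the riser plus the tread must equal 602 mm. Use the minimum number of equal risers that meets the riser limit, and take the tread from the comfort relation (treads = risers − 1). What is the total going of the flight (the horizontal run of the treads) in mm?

2808 / 160 = 17.550 → round up to 18 risers.
Riser R = 2808 / 18 = 156 mm, within the 160 mm limit.
T = 602 − 2·156 = 290 mm, which satisfies the 226 mm minimum.
18 risers give 17 treads; going = 17 × 290 = 4930 mm.

4930 mm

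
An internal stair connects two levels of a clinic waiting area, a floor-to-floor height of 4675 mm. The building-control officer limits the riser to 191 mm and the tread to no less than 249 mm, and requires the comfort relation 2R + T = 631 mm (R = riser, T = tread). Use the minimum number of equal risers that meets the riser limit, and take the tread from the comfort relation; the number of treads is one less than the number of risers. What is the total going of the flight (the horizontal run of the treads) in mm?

4675 / 191 = 24.48, so 25 risers are needed.
Riser R = 4675 / 25 = 187 mm, within the 191 mm limit.
Tread T = 631 − 2 × 187 = 257 mm (≥ 249 mm).
Treads = 25 − 1 = 24; going = 24 × 257 = 6168 mm.

6168 mm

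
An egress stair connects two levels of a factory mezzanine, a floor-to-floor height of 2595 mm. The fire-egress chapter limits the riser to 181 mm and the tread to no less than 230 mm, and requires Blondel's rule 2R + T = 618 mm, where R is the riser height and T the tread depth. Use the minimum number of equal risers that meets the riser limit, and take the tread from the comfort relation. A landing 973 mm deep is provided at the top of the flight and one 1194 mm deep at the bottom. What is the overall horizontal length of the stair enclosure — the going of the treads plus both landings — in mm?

5975 mm

⌈2595/181⌉ = 15 risers.
R = 2595 ÷ 15 = 173 mm.
From 2R + T = 618: T = 618 − 346 = 272 mm.
Going = (15 − 1) × 272 = 3808 mm.
Add landings: 3808 + 973 + 1194 = 5975 mm.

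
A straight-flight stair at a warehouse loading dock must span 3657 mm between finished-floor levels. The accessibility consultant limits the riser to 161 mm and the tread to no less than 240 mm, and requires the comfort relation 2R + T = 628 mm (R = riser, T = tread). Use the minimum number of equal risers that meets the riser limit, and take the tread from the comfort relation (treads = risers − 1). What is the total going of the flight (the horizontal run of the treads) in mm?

6820 mm

⌈3657/161⌉ = 23 risers.
R = 3657 ÷ 23 = 159 mm.
T = 628 − 2·159 = 310 mm, which satisfies the 240 mm minimum.
Treads = 23 − 1 = 22; going = 22 × 310 = 6820 mm.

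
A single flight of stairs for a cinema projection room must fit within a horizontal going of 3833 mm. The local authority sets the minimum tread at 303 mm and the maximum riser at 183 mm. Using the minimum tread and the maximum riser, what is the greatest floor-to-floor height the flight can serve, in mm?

2379 mm

Treads that fit: ⌊3833 / 303⌋ = 12.
Risers = treads + 1 = 13.
Maximum height = 13 × 183 = 2379 mm.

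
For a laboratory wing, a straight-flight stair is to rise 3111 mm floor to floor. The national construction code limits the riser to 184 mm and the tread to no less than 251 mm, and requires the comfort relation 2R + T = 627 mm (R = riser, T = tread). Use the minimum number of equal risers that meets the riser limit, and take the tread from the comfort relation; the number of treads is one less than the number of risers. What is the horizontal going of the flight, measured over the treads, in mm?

At most 184 each: 3111/184 = 16.91, giving 17 risers.
Riser R = 3111 / 17 = 183 mm, within the 184 mm limit.
From 2R + T = 627: T = 627 − 366 = 261 mm.
Treads = 17 − 1 = 16; going = 16 × 261 = 4176 mm.

4176 mm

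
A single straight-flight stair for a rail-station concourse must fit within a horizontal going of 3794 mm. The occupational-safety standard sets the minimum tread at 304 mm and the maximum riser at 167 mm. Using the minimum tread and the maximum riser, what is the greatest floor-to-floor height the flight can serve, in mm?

2171 mm

3794 / 304 = 12.48, so 12 treads fit.
Risers = treads + 1 = 13.
Maximum height = 13 × 167 = 2171 mm.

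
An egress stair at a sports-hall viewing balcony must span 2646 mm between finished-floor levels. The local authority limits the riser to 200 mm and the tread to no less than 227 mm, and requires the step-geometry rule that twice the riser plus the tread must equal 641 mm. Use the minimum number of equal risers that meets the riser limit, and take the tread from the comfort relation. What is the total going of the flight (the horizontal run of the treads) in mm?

At most 200 each: 2646/200 = 13.23, giving 14 risers.
R = 2646 ÷ 14 = 189 mm.
From 2R + T = 641: T = 641 − 378 = 263 mm.
Going = (14 − 1) × 263 = 3419 mm.

3419 mm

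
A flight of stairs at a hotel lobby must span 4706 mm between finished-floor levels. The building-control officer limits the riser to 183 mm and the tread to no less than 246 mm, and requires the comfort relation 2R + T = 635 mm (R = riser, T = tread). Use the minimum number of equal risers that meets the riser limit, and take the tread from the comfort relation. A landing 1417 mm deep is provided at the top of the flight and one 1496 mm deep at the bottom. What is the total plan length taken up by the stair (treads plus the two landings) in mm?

⌈4706/183⌉ = 26 risers.
R = 4706 ÷ 26 = 181 mm.
T = 635 − 2·181 = 273 mm, which satisfies the 246 mm minimum.
Treads = 26 − 1 = 25; going = 25 × 273 = 6825 mm.
Enclosure = 6825 + 1417 + 1496 = 9738 mm.

9738 mm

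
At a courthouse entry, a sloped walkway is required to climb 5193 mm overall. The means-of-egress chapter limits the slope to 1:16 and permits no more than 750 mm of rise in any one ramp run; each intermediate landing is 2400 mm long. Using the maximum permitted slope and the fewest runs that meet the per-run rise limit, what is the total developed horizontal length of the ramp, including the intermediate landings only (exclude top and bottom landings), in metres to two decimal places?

97.49 m

5193 / 750 = 6.924 → round up to 7 ramp runs. That means 6 intermediate landings.
Ramp run (horizontal) at 1:16: 5193 × 16 = 83088 mm.
6 intermediate landings contribute 6 × 2400 = 14400 mm.
Total developed length = 83088 + 14400 = 97488 mm.
= 97.49 m.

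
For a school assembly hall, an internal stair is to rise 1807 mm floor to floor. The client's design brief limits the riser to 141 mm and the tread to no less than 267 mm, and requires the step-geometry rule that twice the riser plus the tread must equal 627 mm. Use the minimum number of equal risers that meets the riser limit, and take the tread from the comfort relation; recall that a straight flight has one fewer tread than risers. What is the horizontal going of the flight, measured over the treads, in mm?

1807 / 141 = 12.816 → round up to 13 risers.
Each riser is 1807/13 = 139 mm (≤ 141 mm).
Tread T = 627 − 2 × 139 = 349 mm (≥ 267 mm).
13 risers give 12 treads; going = 12 × 349 = 4188 mm.

4188 mm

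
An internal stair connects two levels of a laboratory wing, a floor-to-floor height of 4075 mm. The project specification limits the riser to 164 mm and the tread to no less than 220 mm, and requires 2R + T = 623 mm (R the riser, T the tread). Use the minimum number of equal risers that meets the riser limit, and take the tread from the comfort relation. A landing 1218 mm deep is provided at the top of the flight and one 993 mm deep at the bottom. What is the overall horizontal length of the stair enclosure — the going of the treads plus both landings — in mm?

9339 mm

4075 / 164 = 24.85, so 25 risers are needed.
Riser R = 4075 / 25 = 163 mm, within the 164 mm limit.
From 2R + T = 623: T = 623 − 326 = 297 mm.
Going = (25 − 1) × 297 = 7128 mm.
Add landings: 7128 + 1218 + 993 = 9339 mm.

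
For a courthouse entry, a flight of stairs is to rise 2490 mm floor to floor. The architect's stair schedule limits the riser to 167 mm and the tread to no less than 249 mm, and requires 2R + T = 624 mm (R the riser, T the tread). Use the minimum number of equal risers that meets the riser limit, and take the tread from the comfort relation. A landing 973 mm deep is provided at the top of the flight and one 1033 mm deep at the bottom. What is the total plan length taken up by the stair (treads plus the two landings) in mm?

⌈2490/167⌉ = 15 risers.
Each riser is 2490/15 = 166 mm (≤ 167 mm).
Tread T = 624 − 2 × 166 = 292 mm (≥ 249 mm).
15 risers give 14 treads; going = 14 × 292 = 4088 mm.
Add landings: 4088 + 973 + 1033 = 6094 mm.

6094 mm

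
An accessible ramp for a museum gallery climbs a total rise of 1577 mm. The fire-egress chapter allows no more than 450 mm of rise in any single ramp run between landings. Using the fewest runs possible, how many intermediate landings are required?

3 intermediate landings

⌈1577/450⌉ = 4 ramp runs.
4 runs are separated by 3 intermediate landings.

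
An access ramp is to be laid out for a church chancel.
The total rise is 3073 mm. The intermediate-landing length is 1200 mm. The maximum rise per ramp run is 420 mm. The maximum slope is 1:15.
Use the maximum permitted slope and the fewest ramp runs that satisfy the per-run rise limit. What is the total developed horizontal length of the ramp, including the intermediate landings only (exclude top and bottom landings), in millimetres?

54495 mm

⌈3073/420⌉ = 8 ramp runs. That means 7 intermediate landings.
Horizontal run for 3073 mm of rise at 1:15 is 3073 × 15 = 46095 mm.
7 intermediate landings contribute 7 × 1200 = 8400 mm.
Developed length = 46095 + 8400 = 54495 mm.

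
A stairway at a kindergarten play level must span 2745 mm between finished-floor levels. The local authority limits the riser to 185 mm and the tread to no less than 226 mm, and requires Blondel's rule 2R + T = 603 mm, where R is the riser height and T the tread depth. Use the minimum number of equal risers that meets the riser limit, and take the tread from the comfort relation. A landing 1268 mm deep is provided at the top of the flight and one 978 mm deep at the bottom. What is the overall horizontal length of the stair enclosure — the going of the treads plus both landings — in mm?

At most 185 each: 2745/185 = 14.84, giving 15 risers.
Riser R = 2745 / 15 = 183 mm, within the 185 mm limit.
From 2R + T = 603: T = 603 − 366 = 237 mm.
Going = (15 − 1) × 237 = 3318 mm.
Enclosure = 3318 + 1268 + 978 = 5564 mm.

5564 mm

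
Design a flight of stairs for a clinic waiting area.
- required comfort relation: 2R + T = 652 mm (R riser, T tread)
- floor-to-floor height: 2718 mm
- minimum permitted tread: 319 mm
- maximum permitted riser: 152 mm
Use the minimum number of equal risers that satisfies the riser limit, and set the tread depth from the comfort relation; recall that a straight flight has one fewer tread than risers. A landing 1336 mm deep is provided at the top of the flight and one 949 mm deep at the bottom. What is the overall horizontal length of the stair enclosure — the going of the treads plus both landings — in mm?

8235 mm

2718 / 152 = 17.88, so 18 risers are needed.
Riser R = 2718 / 18 = 151 mm, within the 152 mm limit.
From 2R + T = 652: T = 652 − 302 = 350 mm.
18 risers give 17 treads; going = 17 × 350 = 5950 mm.
Add landings: 5950 + 1336 + 949 = 8235 mm.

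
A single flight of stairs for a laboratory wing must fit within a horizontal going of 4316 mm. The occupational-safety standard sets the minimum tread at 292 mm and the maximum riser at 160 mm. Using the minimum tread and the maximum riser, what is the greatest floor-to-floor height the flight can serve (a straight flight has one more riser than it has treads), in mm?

4316 / 292 = 14.78, so 14 treads fit.
Risers = treads + 1 = 15.
Maximum height = 15 × 160 = 2400 mm.

2400 mm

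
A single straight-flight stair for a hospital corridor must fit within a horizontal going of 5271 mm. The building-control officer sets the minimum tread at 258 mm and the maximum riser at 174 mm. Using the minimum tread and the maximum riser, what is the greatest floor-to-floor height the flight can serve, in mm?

5271 / 258 = 20.43, so 20 treads fit.
Risers = treads + 1 = 21.
Maximum height = 21 × 174 = 3654 mm.

3654 mm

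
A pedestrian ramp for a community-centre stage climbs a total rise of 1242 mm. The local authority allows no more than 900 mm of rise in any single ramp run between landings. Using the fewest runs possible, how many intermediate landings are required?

1242 / 900 = 1.380 → round up to 2 ramp runs.
2 runs are separated by 1 intermediate landings.

1 intermediate landings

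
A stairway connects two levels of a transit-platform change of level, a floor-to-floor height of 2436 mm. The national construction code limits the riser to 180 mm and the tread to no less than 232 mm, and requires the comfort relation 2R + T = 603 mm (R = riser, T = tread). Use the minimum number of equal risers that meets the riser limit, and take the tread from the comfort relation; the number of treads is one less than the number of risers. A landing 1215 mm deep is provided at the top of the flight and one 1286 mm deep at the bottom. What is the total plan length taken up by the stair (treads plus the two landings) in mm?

2436 / 180 = 13.533 → round up to 14 risers.
Each riser is 2436/14 = 174 mm (≤ 180 mm).
Tread T = 603 − 2 × 174 = 255 mm (≥ 232 mm).
14 risers give 13 treads; going = 13 × 255 = 3315 mm.
Enclosure = 3315 + 1215 + 1286 = 5816 mm.

5816 mm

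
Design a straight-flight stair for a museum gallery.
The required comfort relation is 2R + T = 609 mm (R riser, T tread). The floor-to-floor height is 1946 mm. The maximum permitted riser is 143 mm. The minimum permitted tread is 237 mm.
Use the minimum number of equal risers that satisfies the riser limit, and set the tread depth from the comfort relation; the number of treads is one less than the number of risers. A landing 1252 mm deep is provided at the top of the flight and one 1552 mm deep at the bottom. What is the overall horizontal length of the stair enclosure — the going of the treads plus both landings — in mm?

7107 mm

⌈1946/143⌉ = 14 risers.
Riser R = 1946 / 14 = 139 mm, within the 143 mm limit.
T = 609 − 2·139 = 331 mm, which satisfies the 237 mm minimum.
14 risers give 13 treads; going = 13 × 331 = 4303 mm.
Add landings: 4303 + 1252 + 1552 = 7107 mm.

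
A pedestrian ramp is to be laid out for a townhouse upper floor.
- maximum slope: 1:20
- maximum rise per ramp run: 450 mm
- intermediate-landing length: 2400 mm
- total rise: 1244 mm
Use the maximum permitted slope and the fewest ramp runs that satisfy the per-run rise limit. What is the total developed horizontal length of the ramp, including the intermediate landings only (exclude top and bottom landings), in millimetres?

⌈1244/450⌉ = 3 ramp runs. That means 2 intermediate landings.
Horizontal run for 1244 mm of rise at 1:20 is 1244 × 20 = 24880 mm.
2 intermediate landings contribute 2 × 2400 = 4800 mm.
Developed length = 24880 + 4800 = 29680 mm.

29680 mm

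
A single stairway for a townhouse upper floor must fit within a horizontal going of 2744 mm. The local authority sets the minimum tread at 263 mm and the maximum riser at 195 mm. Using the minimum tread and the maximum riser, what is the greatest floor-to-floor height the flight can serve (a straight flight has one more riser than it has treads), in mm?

2145 mm

Treads that fit: ⌊2744 / 263⌋ = 10.
Risers = treads + 1 = 11.
Maximum height = 11 × 195 = 2145 mm.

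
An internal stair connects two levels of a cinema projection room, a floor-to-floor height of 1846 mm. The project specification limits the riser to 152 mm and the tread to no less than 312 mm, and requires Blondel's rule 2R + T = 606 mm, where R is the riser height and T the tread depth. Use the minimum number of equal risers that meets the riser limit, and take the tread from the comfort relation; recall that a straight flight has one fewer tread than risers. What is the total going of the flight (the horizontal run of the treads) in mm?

3864 mm

⌈1846/152⌉ = 13 risers.
Each riser is 1846/13 = 142 mm (≤ 152 mm).
T = 606 − 2·142 = 322 mm, which satisfies the 312 mm minimum.
13 risers give 12 treads; going = 12 × 322 = 3864 mm.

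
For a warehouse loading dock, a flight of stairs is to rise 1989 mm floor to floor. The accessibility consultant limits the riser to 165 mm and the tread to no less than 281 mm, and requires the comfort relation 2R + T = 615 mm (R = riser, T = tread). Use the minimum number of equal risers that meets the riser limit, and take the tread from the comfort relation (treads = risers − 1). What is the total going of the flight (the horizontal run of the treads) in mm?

3708 mm

⌈1989/165⌉ = 13 risers.
Each riser is 1989/13 = 153 mm (≤ 165 mm).
Tread T = 615 − 2 × 153 = 309 mm (≥ 281 mm).
Going = (13 − 1) × 309 = 3708 mm.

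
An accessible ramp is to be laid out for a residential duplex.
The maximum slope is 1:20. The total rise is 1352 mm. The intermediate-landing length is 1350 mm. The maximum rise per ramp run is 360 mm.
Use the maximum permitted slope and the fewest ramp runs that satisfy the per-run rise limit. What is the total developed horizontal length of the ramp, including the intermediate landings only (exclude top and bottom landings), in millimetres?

31090 mm

At most 360 each: 1352/360 = 3.76, giving 4 ramp runs. That means 3 intermediate landings.
Ramp run (horizontal) at 1:20: 1352 × 20 = 27040 mm.
Intermediate landings: 3 × 1350 = 4050 mm.
Total developed length = 27040 + 4050 = 31090 mm.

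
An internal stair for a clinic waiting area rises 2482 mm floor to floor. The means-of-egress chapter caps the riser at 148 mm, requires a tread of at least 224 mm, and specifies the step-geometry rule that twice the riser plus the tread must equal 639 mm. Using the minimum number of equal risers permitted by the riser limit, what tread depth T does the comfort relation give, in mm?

347 mm

2482 / 148 = 16.770 → round up to 17 risers.
R = 2482 ÷ 17 = 146 mm.
From 2R + T = 639: T = 639 − 292 = 347 mm.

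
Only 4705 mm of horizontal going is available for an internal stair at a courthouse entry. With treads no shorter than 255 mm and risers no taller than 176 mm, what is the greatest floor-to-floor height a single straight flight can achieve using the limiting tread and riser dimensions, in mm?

Treads that fit: ⌊4705 / 255⌋ = 18.
Risers = treads + 1 = 19.
Maximum height = 19 × 176 = 3344 mm.

3344 mm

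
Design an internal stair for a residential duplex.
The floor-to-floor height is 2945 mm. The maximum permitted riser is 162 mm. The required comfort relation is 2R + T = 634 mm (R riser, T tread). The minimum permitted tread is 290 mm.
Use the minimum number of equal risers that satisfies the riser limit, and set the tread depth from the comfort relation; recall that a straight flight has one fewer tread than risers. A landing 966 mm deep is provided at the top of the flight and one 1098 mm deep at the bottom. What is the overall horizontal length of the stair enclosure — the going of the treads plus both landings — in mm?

7896 mm

At most 162 each: 2945/162 = 18.18, giving 19 risers.
Riser R = 2945 / 19 = 155 mm, within the 162 mm limit.
Tread T = 634 − 2 × 155 = 324 mm (≥ 290 mm).
19 risers give 18 treads; going = 18 × 324 = 5832 mm.
Enclosure = 5832 + 966 + 1098 = 7896 mm.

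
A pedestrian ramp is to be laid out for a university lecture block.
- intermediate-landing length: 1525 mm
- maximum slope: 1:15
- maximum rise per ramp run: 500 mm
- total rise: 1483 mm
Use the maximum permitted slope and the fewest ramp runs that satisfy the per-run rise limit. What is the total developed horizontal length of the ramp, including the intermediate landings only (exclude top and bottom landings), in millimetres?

25295 mm

1483 / 500 = 2.966 → round up to 3 ramp runs. That means 2 intermediate landings.
Ramp run (horizontal) at 1:15: 1483 × 15 = 22245 mm.
2 intermediate landings contribute 2 × 1525 = 3050 mm.
Developed length = 22245 + 3050 = 25295 mm.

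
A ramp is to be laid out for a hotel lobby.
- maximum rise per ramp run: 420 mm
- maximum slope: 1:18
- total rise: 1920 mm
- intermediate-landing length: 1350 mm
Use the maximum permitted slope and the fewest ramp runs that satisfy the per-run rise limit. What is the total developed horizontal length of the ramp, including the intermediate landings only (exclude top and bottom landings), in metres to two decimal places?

1920 / 420 = 4.571 → round up to 5 ramp runs. That means 4 intermediate landings.
Ramp run (horizontal) at 1:18: 1920 × 18 = 34560 mm.
4 intermediate landings contribute 4 × 1350 = 5400 mm.
Total developed length = 34560 + 5400 = 39960 mm.
= 39.96 m.

39.96 m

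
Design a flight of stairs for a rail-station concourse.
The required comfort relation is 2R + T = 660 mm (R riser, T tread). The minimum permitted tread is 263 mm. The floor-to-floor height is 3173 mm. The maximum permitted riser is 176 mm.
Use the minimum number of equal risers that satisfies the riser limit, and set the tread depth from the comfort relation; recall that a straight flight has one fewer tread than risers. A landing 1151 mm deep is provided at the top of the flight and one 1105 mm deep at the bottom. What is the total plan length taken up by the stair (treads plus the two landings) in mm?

8124 mm

At most 176 each: 3173/176 = 18.03, giving 19 risers.
Riser R = 3173 / 19 = 167 mm, within the 176 mm limit.
From 2R + T = 660: T = 660 − 334 = 326 mm.
Going = (19 − 1) × 326 = 5868 mm.
Enclosure = 5868 + 1151 + 1105 = 8124 mm.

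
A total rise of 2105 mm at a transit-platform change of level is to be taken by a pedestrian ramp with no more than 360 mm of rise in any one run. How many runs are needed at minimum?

⌈2105/360⌉ = 6 ramp runs.

6 runs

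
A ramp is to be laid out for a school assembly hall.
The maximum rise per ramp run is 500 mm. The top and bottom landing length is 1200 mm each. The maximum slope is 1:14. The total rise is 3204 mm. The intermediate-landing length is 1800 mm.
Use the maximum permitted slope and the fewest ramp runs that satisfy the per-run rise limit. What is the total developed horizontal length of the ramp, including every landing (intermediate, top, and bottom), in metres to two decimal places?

58.06 m

⌈3204/500⌉ = 7 ramp runs. That means 6 intermediate landings.
Horizontal run for 3204 mm of rise at 1:14 is 3204 × 14 = 44856 mm.
6 intermediate landings contribute 6 × 1800 = 10800 mm.
Top and bottom landings: 2 × 1200 = 2400 mm.
Total = 44856 + 10800 + 2400 = 58056 mm.
= 58.06 m.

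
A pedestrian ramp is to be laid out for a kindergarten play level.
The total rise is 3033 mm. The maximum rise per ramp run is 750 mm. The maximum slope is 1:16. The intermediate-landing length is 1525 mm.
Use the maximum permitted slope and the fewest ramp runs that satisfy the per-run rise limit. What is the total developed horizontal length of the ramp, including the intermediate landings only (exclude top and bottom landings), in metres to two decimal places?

54.63 m

3033 / 750 = 4.044 → round up to 5 ramp runs. That means 4 intermediate landings.
Ramp run (horizontal) at 1:16: 3033 × 16 = 48528 mm.
Intermediate landings: 4 × 1525 = 6100 mm.
Total developed length = 48528 + 6100 = 54628 mm.
= 54.63 m.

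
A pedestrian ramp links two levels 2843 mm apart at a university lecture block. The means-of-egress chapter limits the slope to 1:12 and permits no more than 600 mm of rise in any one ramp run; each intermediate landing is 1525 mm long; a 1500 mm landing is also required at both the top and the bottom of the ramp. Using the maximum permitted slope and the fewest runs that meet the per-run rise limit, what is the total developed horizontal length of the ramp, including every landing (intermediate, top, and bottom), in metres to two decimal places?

2843 / 600 = 4.74, so 5 ramp runs are needed. That means 4 intermediate landings.
Ramp run (horizontal) at 1:12: 2843 × 12 = 34116 mm.
4 intermediate landings contribute 4 × 1525 = 6100 mm.
Top and bottom landings: 2 × 1500 = 3000 mm.
Total = 34116 + 6100 + 3000 = 43216 mm.
= 43.22 m.

43.22 m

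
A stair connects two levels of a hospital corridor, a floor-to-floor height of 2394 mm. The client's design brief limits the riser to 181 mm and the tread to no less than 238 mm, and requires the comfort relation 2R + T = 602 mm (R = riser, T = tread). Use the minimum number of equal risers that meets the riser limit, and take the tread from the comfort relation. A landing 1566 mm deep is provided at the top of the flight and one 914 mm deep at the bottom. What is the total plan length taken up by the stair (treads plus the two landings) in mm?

2394 / 181 = 13.23, so 14 risers are needed.
Each riser is 2394/14 = 171 mm (≤ 181 mm).
T = 602 − 2·171 = 260 mm, which satisfies the 238 mm minimum.
14 risers give 13 treads; going = 13 × 260 = 3380 mm.
Enclosure = 3380 + 1566 + 914 = 5860 mm.

5860 mm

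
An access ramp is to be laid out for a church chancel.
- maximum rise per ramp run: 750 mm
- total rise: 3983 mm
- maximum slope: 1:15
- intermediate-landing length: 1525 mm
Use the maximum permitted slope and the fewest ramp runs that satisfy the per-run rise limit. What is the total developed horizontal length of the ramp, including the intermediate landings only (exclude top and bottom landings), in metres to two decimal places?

67.37 m

3983 / 750 = 5.31, so 6 ramp runs are needed. That means 5 intermediate landings.
Horizontal run for 3983 mm of rise at 1:15 is 3983 × 15 = 59745 mm.
5 intermediate landings contribute 5 × 1525 = 7625 mm.
Developed length = 59745 + 7625 = 67370 mm.
= 67.37 m.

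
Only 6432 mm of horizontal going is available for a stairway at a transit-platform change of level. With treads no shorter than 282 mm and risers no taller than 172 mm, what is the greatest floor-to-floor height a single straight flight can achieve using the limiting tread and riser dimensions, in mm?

Treads that fit: ⌊6432 / 282⌋ = 22.
Risers = treads + 1 = 23.
Maximum height = 23 × 172 = 3956 mm.

3956 mm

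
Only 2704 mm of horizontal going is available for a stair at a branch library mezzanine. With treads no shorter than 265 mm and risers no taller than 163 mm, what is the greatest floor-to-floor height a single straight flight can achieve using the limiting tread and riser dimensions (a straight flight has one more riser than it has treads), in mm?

Treads that fit: ⌊2704 / 265⌋ = 10.
Risers = treads + 1 = 11.
Maximum height = 11 × 163 = 1793 mm.

1793 mm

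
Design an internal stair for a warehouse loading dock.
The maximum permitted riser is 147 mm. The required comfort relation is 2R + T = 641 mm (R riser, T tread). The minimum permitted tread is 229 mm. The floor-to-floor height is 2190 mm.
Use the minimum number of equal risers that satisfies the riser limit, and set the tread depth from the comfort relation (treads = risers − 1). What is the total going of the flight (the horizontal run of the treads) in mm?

2190 / 147 = 14.90, so 15 risers are needed.
R = 2190 ÷ 15 = 146 mm.
From 2R + T = 641: T = 641 − 292 = 349 mm.
15 risers give 14 treads; going = 14 × 349 = 4886 mm.

4886 mm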